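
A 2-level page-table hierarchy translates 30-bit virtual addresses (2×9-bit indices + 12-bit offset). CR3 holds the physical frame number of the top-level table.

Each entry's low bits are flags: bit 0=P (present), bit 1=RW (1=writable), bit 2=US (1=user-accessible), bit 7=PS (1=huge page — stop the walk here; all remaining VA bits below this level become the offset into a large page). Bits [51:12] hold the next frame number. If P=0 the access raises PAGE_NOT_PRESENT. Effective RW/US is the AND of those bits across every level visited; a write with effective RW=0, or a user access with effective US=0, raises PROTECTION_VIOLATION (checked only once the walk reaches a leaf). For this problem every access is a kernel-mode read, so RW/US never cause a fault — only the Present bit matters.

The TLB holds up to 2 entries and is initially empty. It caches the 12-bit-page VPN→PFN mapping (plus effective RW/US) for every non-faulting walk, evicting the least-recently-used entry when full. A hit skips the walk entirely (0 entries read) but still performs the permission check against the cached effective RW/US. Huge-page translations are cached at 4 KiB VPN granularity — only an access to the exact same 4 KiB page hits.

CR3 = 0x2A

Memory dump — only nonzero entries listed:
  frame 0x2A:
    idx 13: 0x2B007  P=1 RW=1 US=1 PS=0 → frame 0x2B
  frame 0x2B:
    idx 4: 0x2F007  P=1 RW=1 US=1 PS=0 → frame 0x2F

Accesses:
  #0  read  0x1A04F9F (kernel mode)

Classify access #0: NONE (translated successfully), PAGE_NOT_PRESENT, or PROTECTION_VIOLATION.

Trace:
#0 VA=0x1A04F9F (r,kernel):
  L0: frame=0x2A idx=13 entry=0x2B007 [P=1 RW=1 US=1 PS=0]
  L1: frame=0x2B idx=4 entry=0x2F007 [P=1 RW=1 US=1 PS=0]
  → PA=0x2FF9F  (2 entries read)

Access #0 fault: NONE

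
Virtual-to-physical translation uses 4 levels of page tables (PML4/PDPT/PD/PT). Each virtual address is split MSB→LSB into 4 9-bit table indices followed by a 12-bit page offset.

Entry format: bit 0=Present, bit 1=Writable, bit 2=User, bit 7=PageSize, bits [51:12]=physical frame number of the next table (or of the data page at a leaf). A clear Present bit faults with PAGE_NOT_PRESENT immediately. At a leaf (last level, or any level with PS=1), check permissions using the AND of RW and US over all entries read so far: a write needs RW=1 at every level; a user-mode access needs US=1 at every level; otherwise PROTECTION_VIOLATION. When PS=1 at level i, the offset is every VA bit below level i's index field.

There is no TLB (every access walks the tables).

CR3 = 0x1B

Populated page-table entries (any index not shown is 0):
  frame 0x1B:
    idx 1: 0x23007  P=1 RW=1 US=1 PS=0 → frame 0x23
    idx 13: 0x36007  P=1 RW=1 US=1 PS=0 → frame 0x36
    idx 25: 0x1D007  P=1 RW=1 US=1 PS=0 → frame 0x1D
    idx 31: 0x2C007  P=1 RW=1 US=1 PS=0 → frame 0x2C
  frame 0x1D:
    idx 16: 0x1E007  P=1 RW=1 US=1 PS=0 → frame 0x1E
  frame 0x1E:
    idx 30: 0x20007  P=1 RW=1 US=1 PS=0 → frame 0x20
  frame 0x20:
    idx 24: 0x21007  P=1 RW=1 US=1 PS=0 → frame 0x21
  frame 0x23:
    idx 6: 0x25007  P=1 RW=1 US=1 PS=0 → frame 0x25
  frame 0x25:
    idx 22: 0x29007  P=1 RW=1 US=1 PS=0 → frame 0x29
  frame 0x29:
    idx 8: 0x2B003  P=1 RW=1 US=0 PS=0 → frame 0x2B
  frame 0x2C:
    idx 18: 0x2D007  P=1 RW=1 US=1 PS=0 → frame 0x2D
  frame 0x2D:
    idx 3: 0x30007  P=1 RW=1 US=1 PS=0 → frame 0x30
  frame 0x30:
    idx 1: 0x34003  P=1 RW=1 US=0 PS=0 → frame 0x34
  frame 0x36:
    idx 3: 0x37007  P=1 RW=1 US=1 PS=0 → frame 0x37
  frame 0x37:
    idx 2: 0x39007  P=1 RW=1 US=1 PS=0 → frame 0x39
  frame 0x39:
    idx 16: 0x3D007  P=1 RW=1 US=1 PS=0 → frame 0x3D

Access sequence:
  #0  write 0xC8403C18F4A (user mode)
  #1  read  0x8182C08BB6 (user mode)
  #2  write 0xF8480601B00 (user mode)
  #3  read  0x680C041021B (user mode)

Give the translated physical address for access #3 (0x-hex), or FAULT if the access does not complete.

Walk each access:
#0 VA=0xC8403C18F4A (w,user):
  lvl0: tbl 0x1B, slot 25 ⇒ 0x1D007 (P1/RW1/US1/PS0)
  lvl1: tbl 0x1D, slot 16 ⇒ 0x1E007 (P1/RW1/US1/PS0)
  lvl2: tbl 0x1E, slot 30 ⇒ 0x20007 (P1/RW1/US1/PS0)
  lvl3: tbl 0x20, slot 24 ⇒ 0x21007 (P1/RW1/US1/PS0)
  ✓ 0x21F4A  — 4 lookups
#1 VA=0x8182C08BB6 (r,user):
  lvl0: tbl 0x1B, slot 1 ⇒ 0x23007 (P1/RW1/US1/PS0)
  lvl1: tbl 0x23, slot 6 ⇒ 0x25007 (P1/RW1/US1/PS0)
  lvl2: tbl 0x25, slot 22 ⇒ 0x29007 (P1/RW1/US1/PS0)
  lvl3: tbl 0x29, slot 8 ⇒ 0x2B003 (P1/RW1/US0/PS0)
  ✗ PROTECTION_VIOLATION  [4 reads]
#2 VA=0xF8480601B00 (w,user):
  lvl0: tbl 0x1B, slot 31 ⇒ 0x2C007 (P1/RW1/US1/PS0)
  lvl1: tbl 0x2C, slot 18 ⇒ 0x2D007 (P1/RW1/US1/PS0)
  lvl2: tbl 0x2D, slot 3 ⇒ 0x30007 (P1/RW1/US1/PS0)
  lvl3: tbl 0x30, slot 1 ⇒ 0x34003 (P1/RW1/US0/PS0)
  ✗ PROTECTION_VIOLATION  [4 reads]
#3 VA=0x680C041021B (r,user):
  lvl0: tbl 0x1B, slot 13 ⇒ 0x36007 (P1/RW1/US1/PS0)
  lvl1: tbl 0x36, slot 3 ⇒ 0x37007 (P1/RW1/US1/PS0)
  lvl2: tbl 0x37, slot 2 ⇒ 0x39007 (P1/RW1/US1/PS0)
  lvl3: tbl 0x39, slot 16 ⇒ 0x3D007 (P1/RW1/US1/PS0)
  ✓ 0x3D21B  — 4 lookups

Access #3 PA: 0x3D21B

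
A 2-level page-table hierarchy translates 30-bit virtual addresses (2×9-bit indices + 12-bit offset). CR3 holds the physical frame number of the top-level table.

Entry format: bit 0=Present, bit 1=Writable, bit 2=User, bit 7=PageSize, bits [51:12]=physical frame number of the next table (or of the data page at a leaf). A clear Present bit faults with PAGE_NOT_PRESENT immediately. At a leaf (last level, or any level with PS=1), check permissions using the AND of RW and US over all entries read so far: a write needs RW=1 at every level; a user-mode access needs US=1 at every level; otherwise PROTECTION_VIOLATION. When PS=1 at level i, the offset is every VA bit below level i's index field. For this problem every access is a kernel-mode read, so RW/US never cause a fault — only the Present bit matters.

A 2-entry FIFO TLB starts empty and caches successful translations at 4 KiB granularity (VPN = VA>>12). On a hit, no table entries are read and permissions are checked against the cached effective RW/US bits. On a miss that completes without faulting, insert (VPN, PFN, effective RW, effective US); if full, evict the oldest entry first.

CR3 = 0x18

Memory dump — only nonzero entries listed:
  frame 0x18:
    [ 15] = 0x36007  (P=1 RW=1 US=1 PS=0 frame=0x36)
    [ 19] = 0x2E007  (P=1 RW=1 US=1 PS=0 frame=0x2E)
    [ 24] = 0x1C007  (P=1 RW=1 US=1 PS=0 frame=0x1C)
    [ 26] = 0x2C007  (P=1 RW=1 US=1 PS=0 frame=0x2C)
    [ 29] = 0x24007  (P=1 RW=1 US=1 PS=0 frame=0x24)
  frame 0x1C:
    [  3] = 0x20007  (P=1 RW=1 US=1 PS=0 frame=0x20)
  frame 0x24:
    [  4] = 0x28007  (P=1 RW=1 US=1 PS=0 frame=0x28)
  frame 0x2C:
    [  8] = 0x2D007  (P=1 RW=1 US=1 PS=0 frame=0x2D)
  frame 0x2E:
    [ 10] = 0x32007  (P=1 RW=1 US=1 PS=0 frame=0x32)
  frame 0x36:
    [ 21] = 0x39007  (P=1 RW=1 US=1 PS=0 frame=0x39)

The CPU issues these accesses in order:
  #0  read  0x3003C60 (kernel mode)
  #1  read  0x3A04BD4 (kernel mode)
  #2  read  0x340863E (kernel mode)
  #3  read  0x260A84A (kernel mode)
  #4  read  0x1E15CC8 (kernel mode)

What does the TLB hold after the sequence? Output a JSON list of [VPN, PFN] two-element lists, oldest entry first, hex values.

Trace:
#0 VA=0x3003C60 (r,kernel):
  [0] read 0x18 idx=24: raw=0x1C007 flags P=1 W=1 U=1 S=0
  [1] read 0x1C idx=3: raw=0x20007 flags P=1 W=1 U=1 S=0
  ⇒ phys 0x20C60  [2 reads]
#1 VA=0x3A04BD4 (r,kernel):
  [0] read 0x18 idx=29: raw=0x24007 flags P=1 W=1 U=1 S=0
  [1] read 0x24 idx=4: raw=0x28007 flags P=1 W=1 U=1 S=0
  ⇒ phys 0x28BD4  [2 reads]
#2 VA=0x340863E (r,kernel):
  [0] read 0x18 idx=26: raw=0x2C007 flags P=1 W=1 U=1 S=0
  [1] read 0x2C idx=8: raw=0x2D007 flags P=1 W=1 U=1 S=0
  ⇒ phys 0x2D63E  [2 reads]
#3 VA=0x260A84A (r,kernel):
  [0] read 0x18 idx=19: raw=0x2E007 flags P=1 W=1 U=1 S=0
  [1] read 0x2E idx=10: raw=0x32007 flags P=1 W=1 U=1 S=0
  ⇒ phys 0x3284A  [2 reads]
#4 VA=0x1E15CC8 (r,kernel):
  [0] read 0x18 idx=15: raw=0x36007 flags P=1 W=1 U=1 S=0
  [1] read 0x36 idx=21: raw=0x39007 flags P=1 W=1 U=1 S=0
  ⇒ phys 0x39CC8  [2 reads]

TLB: [["0x260A", "0x32"], ["0x1E15", "0x39"]]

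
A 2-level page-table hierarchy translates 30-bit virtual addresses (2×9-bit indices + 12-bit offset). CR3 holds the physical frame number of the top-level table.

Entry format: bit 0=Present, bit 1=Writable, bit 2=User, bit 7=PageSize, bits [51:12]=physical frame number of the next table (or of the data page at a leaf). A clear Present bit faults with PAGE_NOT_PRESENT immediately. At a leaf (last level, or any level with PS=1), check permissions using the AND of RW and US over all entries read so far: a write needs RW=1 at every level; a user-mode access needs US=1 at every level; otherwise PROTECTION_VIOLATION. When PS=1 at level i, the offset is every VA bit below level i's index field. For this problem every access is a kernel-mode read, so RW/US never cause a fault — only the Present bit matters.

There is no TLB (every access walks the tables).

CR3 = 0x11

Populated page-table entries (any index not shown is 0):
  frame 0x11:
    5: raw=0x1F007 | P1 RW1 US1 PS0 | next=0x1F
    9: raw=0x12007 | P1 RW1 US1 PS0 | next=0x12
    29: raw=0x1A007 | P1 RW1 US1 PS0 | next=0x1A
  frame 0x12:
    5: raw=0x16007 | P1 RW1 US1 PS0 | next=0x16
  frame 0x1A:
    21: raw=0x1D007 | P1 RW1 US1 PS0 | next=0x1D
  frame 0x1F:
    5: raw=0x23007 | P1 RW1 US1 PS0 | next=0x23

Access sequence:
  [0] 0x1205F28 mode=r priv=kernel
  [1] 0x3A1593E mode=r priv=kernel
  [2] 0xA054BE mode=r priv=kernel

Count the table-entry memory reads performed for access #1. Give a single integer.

Per-access translation:
#0 VA=0x1205F28 (r,kernel):
  [0] read 0x11 idx=9: raw=0x12007 flags P=1 W=1 U=1 S=0
  [1] read 0x12 idx=5: raw=0x16007 flags P=1 W=1 U=1 S=0
  ✓ 0x16F28  — 2 lookups
#1 VA=0x3A1593E (r,kernel):
  [0] read 0x11 idx=29: raw=0x1A007 flags P=1 W=1 U=1 S=0
  [1] read 0x1A idx=21: raw=0x1D007 flags P=1 W=1 U=1 S=0
  ✓ 0x1D93E  — 2 lookups
#2 VA=0xA054BE (r,kernel):
  [0] read 0x11 idx=5: raw=0x1F007 flags P=1 W=1 U=1 S=0
  [1] read 0x1F idx=5: raw=0x23007 flags P=1 W=1 U=1 S=0
  ✓ 0x234BE  — 2 lookups

Entries read for #1: 2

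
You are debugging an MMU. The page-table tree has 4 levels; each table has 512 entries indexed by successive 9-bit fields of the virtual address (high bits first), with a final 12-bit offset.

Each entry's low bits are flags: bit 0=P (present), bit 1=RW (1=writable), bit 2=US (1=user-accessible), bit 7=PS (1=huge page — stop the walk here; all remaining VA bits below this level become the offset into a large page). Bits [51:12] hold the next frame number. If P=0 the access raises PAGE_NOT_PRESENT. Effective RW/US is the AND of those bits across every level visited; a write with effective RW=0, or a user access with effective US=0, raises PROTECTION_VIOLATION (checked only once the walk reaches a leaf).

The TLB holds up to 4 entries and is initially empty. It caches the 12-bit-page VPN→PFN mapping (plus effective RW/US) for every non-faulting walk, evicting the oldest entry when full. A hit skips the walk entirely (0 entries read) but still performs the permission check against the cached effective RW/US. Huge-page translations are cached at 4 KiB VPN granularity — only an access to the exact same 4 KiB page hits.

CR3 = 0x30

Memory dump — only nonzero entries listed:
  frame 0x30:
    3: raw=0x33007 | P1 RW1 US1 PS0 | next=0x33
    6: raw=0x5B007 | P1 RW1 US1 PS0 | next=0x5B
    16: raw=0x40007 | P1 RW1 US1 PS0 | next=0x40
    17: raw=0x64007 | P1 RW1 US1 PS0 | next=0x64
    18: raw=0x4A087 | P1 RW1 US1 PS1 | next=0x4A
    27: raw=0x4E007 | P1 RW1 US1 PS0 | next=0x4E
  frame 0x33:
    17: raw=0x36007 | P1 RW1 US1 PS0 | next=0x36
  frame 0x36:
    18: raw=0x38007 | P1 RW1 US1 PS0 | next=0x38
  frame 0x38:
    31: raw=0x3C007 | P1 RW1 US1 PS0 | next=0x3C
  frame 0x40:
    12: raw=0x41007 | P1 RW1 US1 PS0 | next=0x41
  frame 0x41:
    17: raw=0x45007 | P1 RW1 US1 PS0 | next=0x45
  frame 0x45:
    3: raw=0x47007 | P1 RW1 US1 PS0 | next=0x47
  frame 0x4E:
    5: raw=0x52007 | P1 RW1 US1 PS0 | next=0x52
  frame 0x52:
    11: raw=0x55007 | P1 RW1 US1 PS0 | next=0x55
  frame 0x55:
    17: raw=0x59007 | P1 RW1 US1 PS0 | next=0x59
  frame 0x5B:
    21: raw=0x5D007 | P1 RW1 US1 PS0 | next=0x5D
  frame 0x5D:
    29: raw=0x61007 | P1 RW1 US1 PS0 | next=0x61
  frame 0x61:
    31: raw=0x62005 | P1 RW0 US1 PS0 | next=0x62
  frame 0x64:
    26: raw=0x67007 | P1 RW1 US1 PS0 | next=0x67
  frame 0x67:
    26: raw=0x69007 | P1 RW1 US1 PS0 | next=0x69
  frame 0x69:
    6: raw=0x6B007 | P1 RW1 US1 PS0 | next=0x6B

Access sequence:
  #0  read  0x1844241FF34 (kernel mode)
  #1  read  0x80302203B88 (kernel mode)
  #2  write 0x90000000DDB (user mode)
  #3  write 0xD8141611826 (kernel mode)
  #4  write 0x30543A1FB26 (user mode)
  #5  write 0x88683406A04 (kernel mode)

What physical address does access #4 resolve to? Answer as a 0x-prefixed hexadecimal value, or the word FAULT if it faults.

Per-access translation:
#0 VA=0x1844241FF34 (r,kernel):
  L0: frame=0x30 idx=3 entry=0x33007 [P=1 RW=1 US=1 PS=0]
  L1: frame=0x33 idx=17 entry=0x36007 [P=1 RW=1 US=1 PS=0]
  L2: frame=0x36 idx=18 entry=0x38007 [P=1 RW=1 US=1 PS=0]
  L3: frame=0x38 idx=31 entry=0x3C007 [P=1 RW=1 US=1 PS=0]
  → PA=0x3CF34  (4 entries read)
#1 VA=0x80302203B88 (r,kernel):
  L0: frame=0x30 idx=16 entry=0x40007 [P=1 RW=1 US=1 PS=0]
  L1: frame=0x40 idx=12 entry=0x41007 [P=1 RW=1 US=1 PS=0]
  L2: frame=0x41 idx=17 entry=0x45007 [P=1 RW=1 US=1 PS=0]
  L3: frame=0x45 idx=3 entry=0x47007 [P=1 RW=1 US=1 PS=0]
  → PA=0x47B88  (4 entries read)
#2 VA=0x90000000DDB (w,user):
  L0: frame=0x30 idx=18 entry=0x4A087 [P=1 RW=1 US=1 PS=1]
  → PA=0x4ADDB (huge @L0)  (1 entries read)
#3 VA=0xD8141611826 (w,kernel):
  L0: frame=0x30 idx=27 entry=0x4E007 [P=1 RW=1 US=1 PS=0]
  L1: frame=0x4E idx=5 entry=0x52007 [P=1 RW=1 US=1 PS=0]
  L2: frame=0x52 idx=11 entry=0x55007 [P=1 RW=1 US=1 PS=0]
  L3: frame=0x55 idx=17 entry=0x59007 [P=1 RW=1 US=1 PS=0]
  → PA=0x59826  (4 entries read)
#4 VA=0x30543A1FB26 (w,user):
  L0: frame=0x30 idx=6 entry=0x5B007 [P=1 RW=1 US=1 PS=0]
  L1: frame=0x5B idx=21 entry=0x5D007 [P=1 RW=1 US=1 PS=0]
  L2: frame=0x5D idx=29 entry=0x61007 [P=1 RW=1 US=1 PS=0]
  L3: frame=0x61 idx=31 entry=0x62005 [P=1 RW=0 US=1 PS=0]
  → PROTECTION_VIOLATION  (4 entries read)
#5 VA=0x88683406A04 (w,kernel):
  L0: frame=0x30 idx=17 entry=0x64007 [P=1 RW=1 US=1 PS=0]
  L1: frame=0x64 idx=26 entry=0x67007 [P=1 RW=1 US=1 PS=0]
  L2: frame=0x67 idx=26 entry=0x69007 [P=1 RW=1 US=1 PS=0]
  L3: frame=0x69 idx=6 entry=0x6B007 [P=1 RW=1 US=1 PS=0]
  → PA=0x6BA04  (4 entries read)

Access #4 PA: FAULT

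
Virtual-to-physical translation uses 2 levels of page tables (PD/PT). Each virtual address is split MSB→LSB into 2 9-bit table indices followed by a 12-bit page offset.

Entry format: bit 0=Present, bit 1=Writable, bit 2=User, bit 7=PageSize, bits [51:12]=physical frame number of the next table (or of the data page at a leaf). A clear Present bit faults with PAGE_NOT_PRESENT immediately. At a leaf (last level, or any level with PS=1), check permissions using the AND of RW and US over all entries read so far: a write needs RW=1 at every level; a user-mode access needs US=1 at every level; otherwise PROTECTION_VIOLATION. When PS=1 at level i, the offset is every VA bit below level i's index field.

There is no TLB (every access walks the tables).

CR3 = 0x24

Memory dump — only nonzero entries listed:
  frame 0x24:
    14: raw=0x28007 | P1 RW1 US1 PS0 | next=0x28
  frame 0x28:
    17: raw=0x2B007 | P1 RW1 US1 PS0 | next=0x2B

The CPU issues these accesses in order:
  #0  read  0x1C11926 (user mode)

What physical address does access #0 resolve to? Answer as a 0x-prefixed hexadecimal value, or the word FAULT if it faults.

Walk each access:
#0 VA=0x1C11926 (r,user):
  [0] read 0x24 idx=14: raw=0x28007 flags P=1 W=1 U=1 S=0
  [1] read 0x28 idx=17: raw=0x2B007 flags P=1 W=1 U=1 S=0
  → PA=0x2B926  (2 entries read)

Access #0 PA: 0x2B926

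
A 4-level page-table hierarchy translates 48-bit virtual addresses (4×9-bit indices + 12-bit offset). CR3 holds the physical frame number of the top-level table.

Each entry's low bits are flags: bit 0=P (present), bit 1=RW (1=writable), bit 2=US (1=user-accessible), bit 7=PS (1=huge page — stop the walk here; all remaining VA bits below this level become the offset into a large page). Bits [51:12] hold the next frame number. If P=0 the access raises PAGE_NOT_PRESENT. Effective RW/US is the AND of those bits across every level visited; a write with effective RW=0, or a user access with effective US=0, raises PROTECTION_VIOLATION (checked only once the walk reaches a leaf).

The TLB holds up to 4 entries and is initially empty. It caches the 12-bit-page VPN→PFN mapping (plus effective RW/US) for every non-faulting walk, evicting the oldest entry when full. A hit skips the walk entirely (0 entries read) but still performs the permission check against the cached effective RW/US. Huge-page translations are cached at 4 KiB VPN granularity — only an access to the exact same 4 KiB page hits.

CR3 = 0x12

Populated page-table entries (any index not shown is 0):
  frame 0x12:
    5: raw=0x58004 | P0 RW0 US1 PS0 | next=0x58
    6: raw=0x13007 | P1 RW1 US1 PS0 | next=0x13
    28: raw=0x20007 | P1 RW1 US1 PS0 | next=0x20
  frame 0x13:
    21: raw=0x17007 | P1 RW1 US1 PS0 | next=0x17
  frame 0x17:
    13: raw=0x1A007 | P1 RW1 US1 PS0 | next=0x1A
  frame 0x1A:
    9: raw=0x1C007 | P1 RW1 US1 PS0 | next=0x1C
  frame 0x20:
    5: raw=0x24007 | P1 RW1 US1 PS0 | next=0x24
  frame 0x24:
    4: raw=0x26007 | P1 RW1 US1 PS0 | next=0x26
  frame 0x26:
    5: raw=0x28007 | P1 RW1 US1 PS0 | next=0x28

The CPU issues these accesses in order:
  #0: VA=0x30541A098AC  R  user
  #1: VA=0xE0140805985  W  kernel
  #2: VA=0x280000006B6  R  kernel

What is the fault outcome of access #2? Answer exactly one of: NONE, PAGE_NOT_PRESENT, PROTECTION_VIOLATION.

Per-access translation:
#0 VA=0x30541A098AC (r,user):
  [0] read 0x12 idx=6: raw=0x13007 flags P=1 W=1 U=1 S=0
  [1] read 0x13 idx=21: raw=0x17007 flags P=1 W=1 U=1 S=0
  [2] read 0x17 idx=13: raw=0x1A007 flags P=1 W=1 U=1 S=0
  [3] read 0x1A idx=9: raw=0x1C007 flags P=1 W=1 U=1 S=0
  ✓ 0x1C8AC  — 4 lookups
#1 VA=0xE0140805985 (w,kernel):
  [0] read 0x12 idx=28: raw=0x20007 flags P=1 W=1 U=1 S=0
  [1] read 0x20 idx=5: raw=0x24007 flags P=1 W=1 U=1 S=0
  [2] read 0x24 idx=4: raw=0x26007 flags P=1 W=1 U=1 S=0
  [3] read 0x26 idx=5: raw=0x28007 flags P=1 W=1 U=1 S=0
  ✓ 0x28985  — 4 lookups
#2 VA=0x280000006B6 (r,kernel):
  [0] read 0x12 idx=5: raw=0x58004 flags P=0 W=0 U=1 S=0
  ⇒ fault: PAGE_NOT_PRESENT  — 1 lookups

Access #2 fault: PAGE_NOT_PRESENT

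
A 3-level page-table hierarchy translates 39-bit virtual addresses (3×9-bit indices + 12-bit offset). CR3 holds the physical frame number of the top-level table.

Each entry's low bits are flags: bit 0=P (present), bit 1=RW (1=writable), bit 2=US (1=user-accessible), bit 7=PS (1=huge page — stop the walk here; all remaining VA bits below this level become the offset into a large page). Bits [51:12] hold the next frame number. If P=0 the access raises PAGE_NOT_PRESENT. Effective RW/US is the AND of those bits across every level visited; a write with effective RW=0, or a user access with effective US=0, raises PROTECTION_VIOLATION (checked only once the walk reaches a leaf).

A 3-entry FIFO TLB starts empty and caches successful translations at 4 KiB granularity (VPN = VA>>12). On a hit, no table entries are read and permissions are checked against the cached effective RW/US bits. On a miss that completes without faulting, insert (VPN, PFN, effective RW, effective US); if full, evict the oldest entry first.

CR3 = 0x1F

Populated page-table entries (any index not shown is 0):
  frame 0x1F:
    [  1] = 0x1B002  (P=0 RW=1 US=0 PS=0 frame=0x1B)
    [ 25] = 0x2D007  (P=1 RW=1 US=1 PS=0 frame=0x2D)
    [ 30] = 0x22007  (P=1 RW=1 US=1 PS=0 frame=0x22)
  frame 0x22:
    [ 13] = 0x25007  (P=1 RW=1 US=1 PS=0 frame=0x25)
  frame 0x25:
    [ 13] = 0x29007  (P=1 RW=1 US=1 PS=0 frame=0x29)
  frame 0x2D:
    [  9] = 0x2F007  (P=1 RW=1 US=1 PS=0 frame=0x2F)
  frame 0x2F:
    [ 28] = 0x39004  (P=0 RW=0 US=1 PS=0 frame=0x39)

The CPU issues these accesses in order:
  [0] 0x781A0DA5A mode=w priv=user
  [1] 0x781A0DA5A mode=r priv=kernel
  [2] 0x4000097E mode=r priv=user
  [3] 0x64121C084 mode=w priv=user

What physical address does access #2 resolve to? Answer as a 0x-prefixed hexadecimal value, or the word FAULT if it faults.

Trace:
#0 VA=0x781A0DA5A (w,user):
  L0 @0x1F[30] → 0x22007  P=1,RW=1,US=1,PS=0
  L1 @0x22[13] → 0x25007  P=1,RW=1,US=1,PS=0
  L2 @0x25[13] → 0x29007  P=1,RW=1,US=1,PS=0
  ✓ 0x29A5A  — 3 lookups
#1 VA=0x781A0DA5A (r,kernel):
  TLB hit vpn=0x781A0D → PA=0x29A5A
#2 VA=0x4000097E (r,user):
  L0 @0x1F[1] → 0x1B002  P=0,RW=1,US=0,PS=0
  ⇒ fault: PAGE_NOT_PRESENT  — 1 lookups
#3 VA=0x64121C084 (w,user):
  L0 @0x1F[25] → 0x2D007  P=1,RW=1,US=1,PS=0
  L1 @0x2D[9] → 0x2F007  P=1,RW=1,US=1,PS=0
  L2 @0x2F[28] → 0x39004  P=0,RW=0,US=1,PS=0
  ⇒ fault: PAGE_NOT_PRESENT  — 3 lookups

Access #2 PA: FAULT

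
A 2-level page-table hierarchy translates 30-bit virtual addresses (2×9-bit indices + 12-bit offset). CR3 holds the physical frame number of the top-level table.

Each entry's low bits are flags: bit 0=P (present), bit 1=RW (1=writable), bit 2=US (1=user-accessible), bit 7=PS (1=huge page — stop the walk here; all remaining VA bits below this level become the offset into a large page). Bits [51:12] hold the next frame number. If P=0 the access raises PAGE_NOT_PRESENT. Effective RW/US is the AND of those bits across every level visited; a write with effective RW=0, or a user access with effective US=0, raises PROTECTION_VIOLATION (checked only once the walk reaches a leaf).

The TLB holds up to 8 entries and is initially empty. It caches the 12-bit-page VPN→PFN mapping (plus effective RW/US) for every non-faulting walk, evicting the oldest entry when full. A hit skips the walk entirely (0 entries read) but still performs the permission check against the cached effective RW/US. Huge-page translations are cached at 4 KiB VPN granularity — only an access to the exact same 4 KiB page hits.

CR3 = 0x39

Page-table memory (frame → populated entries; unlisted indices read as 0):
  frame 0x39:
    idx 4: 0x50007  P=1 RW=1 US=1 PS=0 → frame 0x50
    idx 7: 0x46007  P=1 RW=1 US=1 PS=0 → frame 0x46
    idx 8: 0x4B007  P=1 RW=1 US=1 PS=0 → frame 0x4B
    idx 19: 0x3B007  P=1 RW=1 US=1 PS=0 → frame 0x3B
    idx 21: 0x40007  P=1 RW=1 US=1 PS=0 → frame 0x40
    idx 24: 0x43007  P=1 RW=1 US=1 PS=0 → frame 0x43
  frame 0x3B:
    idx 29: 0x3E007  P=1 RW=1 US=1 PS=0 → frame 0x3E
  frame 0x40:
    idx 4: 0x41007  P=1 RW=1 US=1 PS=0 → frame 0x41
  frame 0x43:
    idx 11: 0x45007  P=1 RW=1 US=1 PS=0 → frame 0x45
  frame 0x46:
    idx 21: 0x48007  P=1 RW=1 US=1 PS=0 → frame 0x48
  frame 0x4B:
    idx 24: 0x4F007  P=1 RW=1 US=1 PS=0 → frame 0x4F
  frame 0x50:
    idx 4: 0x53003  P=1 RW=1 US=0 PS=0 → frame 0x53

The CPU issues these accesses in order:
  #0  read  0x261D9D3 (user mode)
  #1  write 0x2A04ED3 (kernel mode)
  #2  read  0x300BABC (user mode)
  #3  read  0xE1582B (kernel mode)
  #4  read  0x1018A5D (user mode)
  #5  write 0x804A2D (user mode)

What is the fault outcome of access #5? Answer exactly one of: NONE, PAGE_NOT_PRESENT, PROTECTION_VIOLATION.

Trace:
#0 VA=0x261D9D3 (r,user):
  lvl0: tbl 0x39, slot 19 ⇒ 0x3B007 (P1/RW1/US1/PS0)
  lvl1: tbl 0x3B, slot 29 ⇒ 0x3E007 (P1/RW1/US1/PS0)
  → PA=0x3E9D3  (2 entries read)
#1 VA=0x2A04ED3 (w,kernel):
  lvl0: tbl 0x39, slot 21 ⇒ 0x40007 (P1/RW1/US1/PS0)
  lvl1: tbl 0x40, slot 4 ⇒ 0x41007 (P1/RW1/US1/PS0)
  → PA=0x41ED3  (2 entries read)
#2 VA=0x300BABC (r,user):
  lvl0: tbl 0x39, slot 24 ⇒ 0x43007 (P1/RW1/US1/PS0)
  lvl1: tbl 0x43, slot 11 ⇒ 0x45007 (P1/RW1/US1/PS0)
  → PA=0x45ABC  (2 entries read)
#3 VA=0xE1582B (r,kernel):
  lvl0: tbl 0x39, slot 7 ⇒ 0x46007 (P1/RW1/US1/PS0)
  lvl1: tbl 0x46, slot 21 ⇒ 0x48007 (P1/RW1/US1/PS0)
  → PA=0x4882B  (2 entries read)
#4 VA=0x1018A5D (r,user):
  lvl0: tbl 0x39, slot 8 ⇒ 0x4B007 (P1/RW1/US1/PS0)
  lvl1: tbl 0x4B, slot 24 ⇒ 0x4F007 (P1/RW1/US1/PS0)
  → PA=0x4FA5D  (2 entries read)
#5 VA=0x804A2D (w,user):
  lvl0: tbl 0x39, slot 4 ⇒ 0x50007 (P1/RW1/US1/PS0)
  lvl1: tbl 0x50, slot 4 ⇒ 0x53003 (P1/RW1/US0/PS0)
  ⇒ fault: PROTECTION_VIOLATION  — 2 lookups

Access #5 fault: PROTECTION_VIOLATION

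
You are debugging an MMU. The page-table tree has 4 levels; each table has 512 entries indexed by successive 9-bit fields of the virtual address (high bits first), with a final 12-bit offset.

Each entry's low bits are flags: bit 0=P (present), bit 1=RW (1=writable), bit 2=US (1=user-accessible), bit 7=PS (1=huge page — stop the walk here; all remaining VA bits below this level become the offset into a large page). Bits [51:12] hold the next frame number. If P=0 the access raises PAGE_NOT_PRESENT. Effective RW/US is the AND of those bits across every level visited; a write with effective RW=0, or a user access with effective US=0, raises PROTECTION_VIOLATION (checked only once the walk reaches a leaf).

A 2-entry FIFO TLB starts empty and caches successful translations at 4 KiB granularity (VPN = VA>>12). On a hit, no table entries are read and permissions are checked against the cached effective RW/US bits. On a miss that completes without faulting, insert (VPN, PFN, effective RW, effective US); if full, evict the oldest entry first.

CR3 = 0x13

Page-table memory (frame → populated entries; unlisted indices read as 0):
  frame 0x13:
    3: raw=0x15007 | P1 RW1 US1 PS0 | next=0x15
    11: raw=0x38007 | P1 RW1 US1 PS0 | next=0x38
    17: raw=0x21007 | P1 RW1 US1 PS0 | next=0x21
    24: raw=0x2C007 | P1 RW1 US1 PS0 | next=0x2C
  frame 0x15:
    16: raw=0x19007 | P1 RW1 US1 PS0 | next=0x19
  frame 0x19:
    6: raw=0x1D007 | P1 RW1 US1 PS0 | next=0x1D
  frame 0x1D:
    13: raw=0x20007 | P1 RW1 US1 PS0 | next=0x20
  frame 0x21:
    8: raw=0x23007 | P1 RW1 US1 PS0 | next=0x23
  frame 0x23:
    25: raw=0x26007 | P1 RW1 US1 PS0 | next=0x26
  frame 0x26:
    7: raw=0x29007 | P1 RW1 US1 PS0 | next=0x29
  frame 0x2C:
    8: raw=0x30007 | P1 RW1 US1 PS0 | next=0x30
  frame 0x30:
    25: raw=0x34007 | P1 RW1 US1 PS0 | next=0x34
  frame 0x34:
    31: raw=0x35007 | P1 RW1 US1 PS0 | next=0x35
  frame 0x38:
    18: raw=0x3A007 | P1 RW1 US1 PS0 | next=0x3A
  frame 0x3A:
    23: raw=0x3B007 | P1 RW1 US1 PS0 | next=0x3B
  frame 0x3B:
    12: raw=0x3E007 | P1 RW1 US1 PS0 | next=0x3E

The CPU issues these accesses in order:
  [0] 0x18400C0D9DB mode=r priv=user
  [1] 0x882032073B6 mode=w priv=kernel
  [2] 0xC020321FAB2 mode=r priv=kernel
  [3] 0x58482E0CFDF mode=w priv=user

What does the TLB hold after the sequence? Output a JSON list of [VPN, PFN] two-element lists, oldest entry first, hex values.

Per-access translation:
#0 VA=0x18400C0D9DB (r,user):
  lvl0: tbl 0x13, slot 3 ⇒ 0x15007 (P1/RW1/US1/PS0)
  lvl1: tbl 0x15, slot 16 ⇒ 0x19007 (P1/RW1/US1/PS0)
  lvl2: tbl 0x19, slot 6 ⇒ 0x1D007 (P1/RW1/US1/PS0)
  lvl3: tbl 0x1D, slot 13 ⇒ 0x20007 (P1/RW1/US1/PS0)
  ⇒ phys 0x209DB  [4 reads]
#1 VA=0x882032073B6 (w,kernel):
  lvl0: tbl 0x13, slot 17 ⇒ 0x21007 (P1/RW1/US1/PS0)
  lvl1: tbl 0x21, slot 8 ⇒ 0x23007 (P1/RW1/US1/PS0)
  lvl2: tbl 0x23, slot 25 ⇒ 0x26007 (P1/RW1/US1/PS0)
  lvl3: tbl 0x26, slot 7 ⇒ 0x29007 (P1/RW1/US1/PS0)
  ⇒ phys 0x293B6  [4 reads]
#2 VA=0xC020321FAB2 (r,kernel):
  lvl0: tbl 0x13, slot 24 ⇒ 0x2C007 (P1/RW1/US1/PS0)
  lvl1: tbl 0x2C, slot 8 ⇒ 0x30007 (P1/RW1/US1/PS0)
  lvl2: tbl 0x30, slot 25 ⇒ 0x34007 (P1/RW1/US1/PS0)
  lvl3: tbl 0x34, slot 31 ⇒ 0x35007 (P1/RW1/US1/PS0)
  ⇒ phys 0x35AB2  [4 reads]
#3 VA=0x58482E0CFDF (w,user):
  lvl0: tbl 0x13, slot 11 ⇒ 0x38007 (P1/RW1/US1/PS0)
  lvl1: tbl 0x38, slot 18 ⇒ 0x3A007 (P1/RW1/US1/PS0)
  lvl2: tbl 0x3A, slot 23 ⇒ 0x3B007 (P1/RW1/US1/PS0)
  lvl3: tbl 0x3B, slot 12 ⇒ 0x3E007 (P1/RW1/US1/PS0)
  ⇒ phys 0x3EFDF  [4 reads]

TLB: [["0xC020321F", "0x35"], ["0x58482E0C", "0x3E"]]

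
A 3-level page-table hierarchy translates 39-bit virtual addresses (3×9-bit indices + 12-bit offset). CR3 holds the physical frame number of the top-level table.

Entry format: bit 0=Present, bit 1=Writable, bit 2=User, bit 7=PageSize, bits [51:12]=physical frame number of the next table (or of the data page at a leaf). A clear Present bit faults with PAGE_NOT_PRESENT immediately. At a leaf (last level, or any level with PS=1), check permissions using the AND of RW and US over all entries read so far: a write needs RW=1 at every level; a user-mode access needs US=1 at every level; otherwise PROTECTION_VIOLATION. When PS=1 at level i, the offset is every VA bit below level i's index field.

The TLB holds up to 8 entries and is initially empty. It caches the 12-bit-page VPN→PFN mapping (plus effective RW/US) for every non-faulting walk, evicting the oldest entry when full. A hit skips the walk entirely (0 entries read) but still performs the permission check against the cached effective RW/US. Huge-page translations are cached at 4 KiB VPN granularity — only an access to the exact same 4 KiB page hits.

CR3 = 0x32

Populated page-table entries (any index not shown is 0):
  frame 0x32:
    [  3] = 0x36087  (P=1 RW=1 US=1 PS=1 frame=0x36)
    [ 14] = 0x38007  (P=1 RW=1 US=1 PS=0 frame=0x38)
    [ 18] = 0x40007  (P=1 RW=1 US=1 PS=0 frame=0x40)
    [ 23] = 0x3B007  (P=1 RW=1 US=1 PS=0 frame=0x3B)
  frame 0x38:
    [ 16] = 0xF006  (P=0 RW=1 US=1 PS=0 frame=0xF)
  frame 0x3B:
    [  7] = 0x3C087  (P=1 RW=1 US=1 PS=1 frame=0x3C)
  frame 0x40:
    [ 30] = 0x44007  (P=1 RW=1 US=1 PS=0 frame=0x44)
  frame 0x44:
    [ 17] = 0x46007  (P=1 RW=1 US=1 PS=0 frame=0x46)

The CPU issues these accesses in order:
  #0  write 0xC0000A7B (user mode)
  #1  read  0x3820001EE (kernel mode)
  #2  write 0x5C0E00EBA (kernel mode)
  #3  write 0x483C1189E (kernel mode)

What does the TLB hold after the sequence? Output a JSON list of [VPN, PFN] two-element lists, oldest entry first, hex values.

Trace:
#0 VA=0xC0000A7B (w,user):
  lvl0: tbl 0x32, slot 3 ⇒ 0x36087 (P1/RW1/US1/PS1)
  ✓ 0x36A7B (huge @L0)  — 1 lookups
#1 VA=0x3820001EE (r,kernel):
  lvl0: tbl 0x32, slot 14 ⇒ 0x38007 (P1/RW1/US1/PS0)
  lvl1: tbl 0x38, slot 16 ⇒ 0xF006 (P0/RW1/US1/PS0)
  ✗ PAGE_NOT_PRESENT  [2 reads]
#2 VA=0x5C0E00EBA (w,kernel):
  lvl0: tbl 0x32, slot 23 ⇒ 0x3B007 (P1/RW1/US1/PS0)
  lvl1: tbl 0x3B, slot 7 ⇒ 0x3C087 (P1/RW1/US1/PS1)
  ✓ 0x3CEBA (huge @L1)  — 2 lookups
#3 VA=0x483C1189E (w,kernel):
  lvl0: tbl 0x32, slot 18 ⇒ 0x40007 (P1/RW1/US1/PS0)
  lvl1: tbl 0x40, slot 30 ⇒ 0x44007 (P1/RW1/US1/PS0)
  lvl2: tbl 0x44, slot 17 ⇒ 0x46007 (P1/RW1/US1/PS0)
  ✓ 0x4689E  — 3 lookups

TLB: [["0xC0000", "0x36"], ["0x5C0E00", "0x3C"], ["0x483C11", "0x46"]]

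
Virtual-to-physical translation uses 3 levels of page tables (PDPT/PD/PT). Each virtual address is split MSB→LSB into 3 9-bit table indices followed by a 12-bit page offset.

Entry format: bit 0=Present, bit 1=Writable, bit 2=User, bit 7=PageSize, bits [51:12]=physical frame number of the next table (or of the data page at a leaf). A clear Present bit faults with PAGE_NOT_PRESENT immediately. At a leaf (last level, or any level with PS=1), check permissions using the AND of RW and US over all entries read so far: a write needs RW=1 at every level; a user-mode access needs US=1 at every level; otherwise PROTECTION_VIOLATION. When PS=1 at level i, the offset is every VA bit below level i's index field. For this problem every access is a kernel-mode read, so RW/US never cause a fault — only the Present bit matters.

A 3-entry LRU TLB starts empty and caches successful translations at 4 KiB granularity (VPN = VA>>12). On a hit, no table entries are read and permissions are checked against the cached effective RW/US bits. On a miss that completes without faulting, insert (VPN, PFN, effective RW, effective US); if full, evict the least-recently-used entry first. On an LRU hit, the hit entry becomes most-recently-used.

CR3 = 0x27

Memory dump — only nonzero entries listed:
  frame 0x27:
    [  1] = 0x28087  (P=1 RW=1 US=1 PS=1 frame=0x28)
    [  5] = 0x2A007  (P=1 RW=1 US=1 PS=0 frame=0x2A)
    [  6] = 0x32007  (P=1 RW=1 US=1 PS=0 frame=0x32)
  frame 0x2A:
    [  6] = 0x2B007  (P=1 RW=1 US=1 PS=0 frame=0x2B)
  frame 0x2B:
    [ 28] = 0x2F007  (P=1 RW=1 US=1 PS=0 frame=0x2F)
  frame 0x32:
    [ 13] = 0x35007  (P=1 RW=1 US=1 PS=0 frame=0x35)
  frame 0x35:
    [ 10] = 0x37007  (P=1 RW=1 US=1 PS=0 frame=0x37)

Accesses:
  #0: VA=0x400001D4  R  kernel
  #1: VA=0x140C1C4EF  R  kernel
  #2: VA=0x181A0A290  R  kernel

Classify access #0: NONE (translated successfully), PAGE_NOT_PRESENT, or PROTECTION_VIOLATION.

Trace:
#0 VA=0x400001D4 (r,kernel):
  L0 @0x27[1] → 0x28087  P=1,RW=1,US=1,PS=1
  ✓ 0x281D4 (huge @L0)  — 1 lookups
#1 VA=0x140C1C4EF (r,kernel):
  L0 @0x27[5] → 0x2A007  P=1,RW=1,US=1,PS=0
  L1 @0x2A[6] → 0x2B007  P=1,RW=1,US=1,PS=0
  L2 @0x2B[28] → 0x2F007  P=1,RW=1,US=1,PS=0
  ✓ 0x2F4EF  — 3 lookups
#2 VA=0x181A0A290 (r,kernel):
  L0 @0x27[6] → 0x32007  P=1,RW=1,US=1,PS=0
  L1 @0x32[13] → 0x35007  P=1,RW=1,US=1,PS=0
  L2 @0x35[10] → 0x37007  P=1,RW=1,US=1,PS=0
  ✓ 0x37290  — 3 lookups

Access #0 fault: NONE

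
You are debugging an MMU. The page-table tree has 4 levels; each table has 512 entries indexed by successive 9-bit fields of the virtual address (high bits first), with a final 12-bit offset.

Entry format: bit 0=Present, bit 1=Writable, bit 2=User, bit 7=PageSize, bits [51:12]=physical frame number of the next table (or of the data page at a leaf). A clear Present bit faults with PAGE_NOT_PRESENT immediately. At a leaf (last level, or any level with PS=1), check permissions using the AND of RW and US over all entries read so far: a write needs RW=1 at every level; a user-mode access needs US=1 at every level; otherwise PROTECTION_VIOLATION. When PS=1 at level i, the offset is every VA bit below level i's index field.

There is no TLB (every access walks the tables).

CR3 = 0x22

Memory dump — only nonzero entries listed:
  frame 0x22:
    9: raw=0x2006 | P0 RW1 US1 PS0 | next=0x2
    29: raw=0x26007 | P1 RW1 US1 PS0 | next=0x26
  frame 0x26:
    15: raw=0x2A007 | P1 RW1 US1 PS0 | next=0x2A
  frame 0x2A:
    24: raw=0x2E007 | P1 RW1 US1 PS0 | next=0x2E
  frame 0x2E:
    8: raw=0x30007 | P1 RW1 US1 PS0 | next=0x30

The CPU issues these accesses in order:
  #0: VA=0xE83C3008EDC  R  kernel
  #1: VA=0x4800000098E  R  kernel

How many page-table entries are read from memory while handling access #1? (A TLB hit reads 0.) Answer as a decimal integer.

Trace:
#0 VA=0xE83C3008EDC (r,kernel):
  [0] read 0x22 idx=29: raw=0x26007 flags P=1 W=1 U=1 S=0
  [1] read 0x26 idx=15: raw=0x2A007 flags P=1 W=1 U=1 S=0
  [2] read 0x2A idx=24: raw=0x2E007 flags P=1 W=1 U=1 S=0
  [3] read 0x2E idx=8: raw=0x30007 flags P=1 W=1 U=1 S=0
  ⇒ phys 0x30EDC  [4 reads]
#1 VA=0x4800000098E (r,kernel):
  [0] read 0x22 idx=9: raw=0x2006 flags P=0 W=1 U=1 S=0
  → PAGE_NOT_PRESENT  (1 entries read)

Entries read for #1: 1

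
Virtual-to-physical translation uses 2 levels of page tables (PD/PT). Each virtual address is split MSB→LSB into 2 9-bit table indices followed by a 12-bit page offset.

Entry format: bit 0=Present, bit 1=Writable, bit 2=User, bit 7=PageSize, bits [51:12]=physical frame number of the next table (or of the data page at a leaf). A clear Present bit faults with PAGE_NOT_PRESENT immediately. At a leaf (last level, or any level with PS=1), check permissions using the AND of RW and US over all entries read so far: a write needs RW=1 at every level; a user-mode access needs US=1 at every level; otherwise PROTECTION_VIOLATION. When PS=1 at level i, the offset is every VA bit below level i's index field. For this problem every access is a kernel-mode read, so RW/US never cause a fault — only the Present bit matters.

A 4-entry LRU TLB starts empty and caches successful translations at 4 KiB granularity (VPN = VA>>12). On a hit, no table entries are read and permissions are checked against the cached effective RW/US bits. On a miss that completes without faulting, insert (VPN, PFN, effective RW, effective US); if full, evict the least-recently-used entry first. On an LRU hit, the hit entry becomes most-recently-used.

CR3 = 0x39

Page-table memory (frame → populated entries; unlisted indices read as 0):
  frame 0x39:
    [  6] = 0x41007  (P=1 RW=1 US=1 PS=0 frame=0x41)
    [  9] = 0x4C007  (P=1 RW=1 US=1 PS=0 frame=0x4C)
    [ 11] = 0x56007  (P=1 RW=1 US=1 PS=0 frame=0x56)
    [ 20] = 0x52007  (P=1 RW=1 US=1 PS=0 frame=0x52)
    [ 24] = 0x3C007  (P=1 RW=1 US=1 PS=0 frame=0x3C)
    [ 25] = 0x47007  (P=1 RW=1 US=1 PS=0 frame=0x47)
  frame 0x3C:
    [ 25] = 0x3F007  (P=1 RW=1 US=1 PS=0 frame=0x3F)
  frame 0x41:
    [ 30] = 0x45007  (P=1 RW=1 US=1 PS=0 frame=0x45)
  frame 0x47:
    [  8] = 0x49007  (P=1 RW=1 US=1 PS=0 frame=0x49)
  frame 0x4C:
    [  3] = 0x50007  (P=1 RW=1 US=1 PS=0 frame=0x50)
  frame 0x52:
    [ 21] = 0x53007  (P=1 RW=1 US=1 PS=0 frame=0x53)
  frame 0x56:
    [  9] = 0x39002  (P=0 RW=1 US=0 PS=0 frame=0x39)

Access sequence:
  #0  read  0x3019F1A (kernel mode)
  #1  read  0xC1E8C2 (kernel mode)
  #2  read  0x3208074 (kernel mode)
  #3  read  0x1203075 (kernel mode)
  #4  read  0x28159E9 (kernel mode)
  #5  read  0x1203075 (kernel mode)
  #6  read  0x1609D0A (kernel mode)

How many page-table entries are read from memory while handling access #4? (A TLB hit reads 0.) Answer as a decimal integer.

Walk each access:
#0 VA=0x3019F1A (r,kernel):
  L0: frame=0x39 idx=24 entry=0x3C007 [P=1 RW=1 US=1 PS=0]
  L1: frame=0x3C idx=25 entry=0x3F007 [P=1 RW=1 US=1 PS=0]
  ⇒ phys 0x3FF1A  [2 reads]
#1 VA=0xC1E8C2 (r,kernel):
  L0: frame=0x39 idx=6 entry=0x41007 [P=1 RW=1 US=1 PS=0]
  L1: frame=0x41 idx=30 entry=0x45007 [P=1 RW=1 US=1 PS=0]
  ⇒ phys 0x458C2  [2 reads]
#2 VA=0x3208074 (r,kernel):
  L0: frame=0x39 idx=25 entry=0x47007 [P=1 RW=1 US=1 PS=0]
  L1: frame=0x47 idx=8 entry=0x49007 [P=1 RW=1 US=1 PS=0]
  ⇒ phys 0x49074  [2 reads]
#3 VA=0x1203075 (r,kernel):
  L0: frame=0x39 idx=9 entry=0x4C007 [P=1 RW=1 US=1 PS=0]
  L1: frame=0x4C idx=3 entry=0x50007 [P=1 RW=1 US=1 PS=0]
  ⇒ phys 0x50075  [2 reads]
#4 VA=0x28159E9 (r,kernel):
  L0: frame=0x39 idx=20 entry=0x52007 [P=1 RW=1 US=1 PS=0]
  L1: frame=0x52 idx=21 entry=0x53007 [P=1 RW=1 US=1 PS=0]
  ⇒ phys 0x539E9  [2 reads]
#5 VA=0x1203075 (r,kernel):
  TLB hit vpn=0x1203 → PA=0x50075
#6 VA=0x1609D0A (r,kernel):
  L0: frame=0x39 idx=11 entry=0x56007 [P=1 RW=1 US=1 PS=0]
  L1: frame=0x56 idx=9 entry=0x39002 [P=0 RW=1 US=0 PS=0]
  → PAGE_NOT_PRESENT  (2 entries read)

Entries read for #4: 2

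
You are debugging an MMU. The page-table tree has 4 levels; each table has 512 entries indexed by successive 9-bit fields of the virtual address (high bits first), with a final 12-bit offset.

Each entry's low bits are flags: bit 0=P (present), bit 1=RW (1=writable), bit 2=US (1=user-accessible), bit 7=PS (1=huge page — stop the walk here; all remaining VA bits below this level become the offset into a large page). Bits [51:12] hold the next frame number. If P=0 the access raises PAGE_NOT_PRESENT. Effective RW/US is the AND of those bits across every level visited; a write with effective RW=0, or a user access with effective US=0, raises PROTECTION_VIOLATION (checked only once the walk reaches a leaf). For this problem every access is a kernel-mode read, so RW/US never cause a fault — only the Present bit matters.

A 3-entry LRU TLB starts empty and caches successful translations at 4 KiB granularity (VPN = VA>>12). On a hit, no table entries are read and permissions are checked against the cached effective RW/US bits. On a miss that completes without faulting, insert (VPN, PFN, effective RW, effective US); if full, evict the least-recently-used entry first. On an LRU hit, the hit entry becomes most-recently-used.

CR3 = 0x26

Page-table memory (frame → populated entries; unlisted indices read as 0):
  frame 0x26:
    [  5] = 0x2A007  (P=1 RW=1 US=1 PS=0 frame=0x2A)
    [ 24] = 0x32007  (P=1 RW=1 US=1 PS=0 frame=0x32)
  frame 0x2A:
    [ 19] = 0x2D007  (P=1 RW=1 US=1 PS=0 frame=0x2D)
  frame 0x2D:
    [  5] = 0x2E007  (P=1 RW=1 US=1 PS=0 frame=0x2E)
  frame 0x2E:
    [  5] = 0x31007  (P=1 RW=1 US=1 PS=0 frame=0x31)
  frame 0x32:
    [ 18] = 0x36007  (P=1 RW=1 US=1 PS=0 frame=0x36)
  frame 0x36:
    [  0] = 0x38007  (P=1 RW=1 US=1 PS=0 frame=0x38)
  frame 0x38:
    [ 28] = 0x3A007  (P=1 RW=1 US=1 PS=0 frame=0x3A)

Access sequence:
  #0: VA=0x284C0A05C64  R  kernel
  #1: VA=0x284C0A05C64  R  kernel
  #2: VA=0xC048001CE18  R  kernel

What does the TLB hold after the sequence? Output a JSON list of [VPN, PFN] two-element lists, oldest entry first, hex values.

Walk each access:
#0 VA=0x284C0A05C64 (r,kernel):
  [0] read 0x26 idx=5: raw=0x2A007 flags P=1 W=1 U=1 S=0
  [1] read 0x2A idx=19: raw=0x2D007 flags P=1 W=1 U=1 S=0
  [2] read 0x2D idx=5: raw=0x2E007 flags P=1 W=1 U=1 S=0
  [3] read 0x2E idx=5: raw=0x31007 flags P=1 W=1 U=1 S=0
  ⇒ phys 0x31C64  [4 reads]
#1 VA=0x284C0A05C64 (r,kernel):
  TLB hit vpn=0x284C0A05 → PA=0x31C64
#2 VA=0xC048001CE18 (r,kernel):
  [0] read 0x26 idx=24: raw=0x32007 flags P=1 W=1 U=1 S=0
  [1] read 0x32 idx=18: raw=0x36007 flags P=1 W=1 U=1 S=0
  [2] read 0x36 idx=0: raw=0x38007 flags P=1 W=1 U=1 S=0
  [3] read 0x38 idx=28: raw=0x3A007 flags P=1 W=1 U=1 S=0
  ⇒ phys 0x3AE18  [4 reads]

TLB: [["0x284C0A05", "0x31"], ["0xC048001C", "0x3A"]]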